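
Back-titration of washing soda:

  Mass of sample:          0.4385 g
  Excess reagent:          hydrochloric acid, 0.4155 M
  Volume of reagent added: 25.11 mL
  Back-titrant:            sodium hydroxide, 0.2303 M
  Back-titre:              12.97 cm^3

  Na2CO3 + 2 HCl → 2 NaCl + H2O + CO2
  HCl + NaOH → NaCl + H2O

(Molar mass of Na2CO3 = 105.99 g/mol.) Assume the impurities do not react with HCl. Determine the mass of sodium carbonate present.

0.3946 g

n(HCl) added = 0.02511 × 0.4155 = 0.01043 mol
n(NaOH) used in back-titration = 0.01297 × 0.2303 = 2.987 × 10^-3 mol
n(HCl) left over = 2.987 × 10^-3 mol (1:1 ratio)
n(HCl) consumed by analyte = 0.01043 − 2.987 × 10^-3 = 7.446 × 10^-3 mol
From the 1:2 ratio, n(Na2CO3) = 1/2 × 7.446 × 10^-3 = 3.723 × 10^-3 mol
mass of Na2CO3 = 3.723 × 10^-3 × 105.99 = 0.3946 g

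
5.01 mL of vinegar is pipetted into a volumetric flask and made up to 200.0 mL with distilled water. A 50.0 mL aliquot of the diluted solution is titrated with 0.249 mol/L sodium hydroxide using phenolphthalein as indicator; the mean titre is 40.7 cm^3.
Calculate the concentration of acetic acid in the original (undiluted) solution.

CH3COOH + NaOH → CH3COONa + H2O
n(NaOH) = 0.0407 × 0.249 = 0.0101 mol
n(CH3COOH) in the aliquot = 0.0101 mol (1:1 ratio)
[CH3COOH]_dilute = 0.0101 / 0.0500 = 0.203 mol/L
Dilution factor = 200.0 / 5.01 = 39.92
[CH3COOH]_stock = 0.203 × 39.92 = 8.09 mol/L

8.09 mol/L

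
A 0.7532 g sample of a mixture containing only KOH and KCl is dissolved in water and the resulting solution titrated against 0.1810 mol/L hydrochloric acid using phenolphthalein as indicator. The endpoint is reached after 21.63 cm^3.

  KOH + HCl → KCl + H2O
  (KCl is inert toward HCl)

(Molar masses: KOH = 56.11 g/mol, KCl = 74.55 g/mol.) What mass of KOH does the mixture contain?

0.2197 g

n(HCl) = 0.02163 × 0.1810 = 3.915 × 10^-3 mol
Let x = n(KOH), y = n(KCl).
Titrant: 1x = 3.915 × 10^-3;  mass: 56.11x + 74.55y = 0.7532
Solving, x = 3.915 × 10^-3 mol, y = 7.157 × 10^-3 mol
mass of KOH = 3.915 × 10^-3 × 56.11 = 0.2197 g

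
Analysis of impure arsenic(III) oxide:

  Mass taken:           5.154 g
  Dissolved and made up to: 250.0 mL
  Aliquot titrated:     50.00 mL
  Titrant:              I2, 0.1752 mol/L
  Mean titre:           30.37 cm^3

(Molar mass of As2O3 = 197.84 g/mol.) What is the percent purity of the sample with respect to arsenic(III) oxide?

As2O3 + 2 I2 + 2 H2O → As2O5 + 4 HI
n(I2) per titration = 0.03037 × 0.1752 = 5.321 × 10^-3 mol
From the 1:2 ratio, n(As2O3) in each aliquot = 1/2 × 5.321 × 10^-3 = 2.660 × 10^-3 mol
n(As2O3) in the whole flask = 2.660 × 10^-3 × 250.0/50.00 = 0.01330 mol
mass of As2O3 = 0.01330 × 197.84 = 2.632 g
% As2O3 = 2.632 / 5.154 × 100 = 51.06 %

51.06 %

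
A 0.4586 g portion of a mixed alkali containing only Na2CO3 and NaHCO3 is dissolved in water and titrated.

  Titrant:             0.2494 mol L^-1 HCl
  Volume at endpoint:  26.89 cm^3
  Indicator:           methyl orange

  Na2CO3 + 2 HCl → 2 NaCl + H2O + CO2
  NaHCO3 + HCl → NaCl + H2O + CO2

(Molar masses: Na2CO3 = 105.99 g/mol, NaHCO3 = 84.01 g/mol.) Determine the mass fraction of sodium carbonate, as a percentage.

39.05 %

n(HCl) = 0.02689 × 0.2494 = 6.706 × 10^-3 mol
Let x = n(Na2CO3), y = n(NaHCO3).
Titrant: 2x + 1y = 6.706 × 10^-3;  mass: 105.99x + 84.01y = 0.4586
Solving, x = 1.690 × 10^-3 mol, y = 3.327 × 10^-3 mol
mass of Na2CO3 = 1.690 × 10^-3 × 105.99 = 0.1791 g
% Na2CO3 = 0.1791 / 0.4586 × 100 = 39.05 %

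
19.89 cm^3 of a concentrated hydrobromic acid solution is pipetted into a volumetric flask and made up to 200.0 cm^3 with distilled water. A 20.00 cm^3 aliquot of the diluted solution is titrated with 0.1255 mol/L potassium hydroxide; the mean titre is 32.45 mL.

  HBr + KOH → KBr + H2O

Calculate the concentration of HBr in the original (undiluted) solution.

n(KOH) = 0.03245 × 0.1255 = 4.072 × 10^-3 mol
n(HBr) in the aliquot = 4.072 × 10^-3 mol (1:1 ratio)
[HBr]_dilute = 4.072 × 10^-3 / 0.02000 = 0.2036 mol/L
Dilution factor = 200.0 / 19.89 = 10.06
[HBr]_stock = 0.2036 × 10.06 = 2.047 mol/L

2.047 mol/L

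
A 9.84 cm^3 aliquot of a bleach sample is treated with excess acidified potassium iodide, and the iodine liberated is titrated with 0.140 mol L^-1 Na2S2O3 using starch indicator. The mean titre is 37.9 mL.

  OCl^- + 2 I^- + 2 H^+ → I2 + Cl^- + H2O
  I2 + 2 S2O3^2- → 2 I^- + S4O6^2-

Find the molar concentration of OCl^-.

n(S2O3^2-) = 0.0379 × 0.140 = 5.31 × 10^-3 mol
n(I2) = n(S2O3^2-)/2 = 2.65 × 10^-3 mol
n(OCl^-) in the aliquot = 2.65 × 10^-3 mol (1:1 ratio)
[OCl^-] = 2.65 × 10^-3 / 0.00984 = 0.270 mol/L

0.270 mol/L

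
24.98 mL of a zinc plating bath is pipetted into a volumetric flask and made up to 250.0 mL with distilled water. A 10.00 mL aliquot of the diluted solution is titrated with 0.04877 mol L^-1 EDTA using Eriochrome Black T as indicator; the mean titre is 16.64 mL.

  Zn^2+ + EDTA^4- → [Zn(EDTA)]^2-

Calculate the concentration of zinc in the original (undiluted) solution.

n(EDTA) = 0.01664 × 0.04877 = 8.115 × 10^-4 mol
n(Zn2+) in the aliquot = 8.115 × 10^-4 mol (1:1 ratio)
[Zn2+]_dilute = 8.115 × 10^-4 / 0.01000 = 0.08115 mol/L
Dilution factor = 250.0 / 24.98 = 10.01
[Zn2+]_stock = 0.08115 × 10.01 = 0.8122 mol/L

0.8122 mol/L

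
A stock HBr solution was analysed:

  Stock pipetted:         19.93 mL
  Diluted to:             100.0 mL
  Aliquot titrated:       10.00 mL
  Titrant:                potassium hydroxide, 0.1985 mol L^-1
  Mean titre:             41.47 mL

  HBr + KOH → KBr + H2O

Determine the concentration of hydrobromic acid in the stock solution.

n(KOH) = 0.04147 × 0.1985 = 8.232 × 10^-3 mol
n(HBr) in the aliquot = 8.232 × 10^-3 mol (1:1 ratio)
[HBr]_dilute = 8.232 × 10^-3 / 0.01000 = 0.8232 mol/L
Dilution factor = 100.0 / 19.93 = 5.018
[HBr]_stock = 0.8232 × 5.018 = 4.130 mol/L

4.130 mol/L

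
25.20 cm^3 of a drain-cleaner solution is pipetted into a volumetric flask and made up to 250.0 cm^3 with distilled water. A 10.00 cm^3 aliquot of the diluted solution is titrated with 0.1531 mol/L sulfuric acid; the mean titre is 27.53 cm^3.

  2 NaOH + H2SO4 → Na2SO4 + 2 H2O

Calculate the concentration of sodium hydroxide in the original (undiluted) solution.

n(H2SO4) = 0.02753 × 0.1531 = 4.215 × 10^-3 mol
From the 2:1 ratio, n(NaOH) in the aliquot = 2/1 × 4.215 × 10^-3 = 8.430 × 10^-3 mol
[NaOH]_dilute = 8.430 × 10^-3 / 0.01000 = 0.8430 mol/L
Dilution factor = 250.0 / 25.20 = 9.921
[NaOH]_stock = 0.8430 × 9.921 = 8.363 mol/L

8.363 mol/L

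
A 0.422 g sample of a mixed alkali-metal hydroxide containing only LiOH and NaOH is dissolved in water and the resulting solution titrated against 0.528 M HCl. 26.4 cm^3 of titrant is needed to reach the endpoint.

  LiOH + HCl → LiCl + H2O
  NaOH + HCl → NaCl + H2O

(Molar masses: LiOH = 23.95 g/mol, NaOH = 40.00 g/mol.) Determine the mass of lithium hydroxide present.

0.202 g

n(HCl) = 0.0264 × 0.528 = 0.0139 mol
Let x = n(LiOH), y = n(NaOH).
Titrant: 1x + 1y = 0.0139;  mass: 23.95x + 40.00y = 0.422
Solving, x = 8.45 × 10^-3 mol, y = 5.49 × 10^-3 mol
mass of LiOH = 8.45 × 10^-3 × 23.95 = 0.202 g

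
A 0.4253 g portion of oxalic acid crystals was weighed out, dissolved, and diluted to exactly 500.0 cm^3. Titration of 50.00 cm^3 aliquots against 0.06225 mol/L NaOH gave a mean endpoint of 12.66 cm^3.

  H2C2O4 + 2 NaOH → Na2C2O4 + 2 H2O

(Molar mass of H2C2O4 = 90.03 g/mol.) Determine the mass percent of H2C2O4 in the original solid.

83.41 %

n(NaOH) per titration = 0.01266 × 0.06225 = 7.881 × 10^-4 mol
From the 1:2 ratio, n(H2C2O4) in each aliquot = 1/2 × 7.881 × 10^-4 = 3.940 × 10^-4 mol
n(H2C2O4) in the whole flask = 3.940 × 10^-4 × 500.0/50.00 = 3.940 × 10^-3 mol
mass of H2C2O4 = 3.940 × 10^-3 × 90.03 = 0.3548 g
% H2C2O4 = 0.3548 / 0.4253 × 100 = 83.41 %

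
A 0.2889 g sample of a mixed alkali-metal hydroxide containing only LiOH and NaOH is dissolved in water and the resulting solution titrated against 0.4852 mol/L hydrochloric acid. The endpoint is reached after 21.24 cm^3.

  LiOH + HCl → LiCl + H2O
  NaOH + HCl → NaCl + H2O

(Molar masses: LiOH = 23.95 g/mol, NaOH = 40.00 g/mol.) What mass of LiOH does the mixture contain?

n(HCl) = 0.02124 × 0.4852 = 0.01031 mol
Let x = n(LiOH), y = n(NaOH).
Titrant: 1x + 1y = 0.01031;  mass: 23.95x + 40.00y = 0.2889
Solving, x = 7.684 × 10^-3 mol, y = 2.622 × 10^-3 mol
mass of LiOH = 7.684 × 10^-3 × 23.95 = 0.1840 g

0.1840 g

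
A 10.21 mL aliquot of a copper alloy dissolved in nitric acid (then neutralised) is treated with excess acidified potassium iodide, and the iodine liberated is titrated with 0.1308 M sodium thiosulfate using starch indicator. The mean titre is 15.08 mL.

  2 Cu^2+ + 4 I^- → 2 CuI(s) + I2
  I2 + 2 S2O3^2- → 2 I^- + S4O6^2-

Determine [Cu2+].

0.1932 M

n(S2O3^2-) = 0.01508 × 0.1308 = 1.972 × 10^-3 mol
n(I2) = n(S2O3^2-)/2 = 9.862 × 10^-4 mol
From the 2:1 ratio, n(Cu2+) in the aliquot = 2/1 × 9.862 × 10^-4 = 1.972 × 10^-3 mol
[Cu2+] = 1.972 × 10^-3 / 0.01021 = 0.1932 mol/L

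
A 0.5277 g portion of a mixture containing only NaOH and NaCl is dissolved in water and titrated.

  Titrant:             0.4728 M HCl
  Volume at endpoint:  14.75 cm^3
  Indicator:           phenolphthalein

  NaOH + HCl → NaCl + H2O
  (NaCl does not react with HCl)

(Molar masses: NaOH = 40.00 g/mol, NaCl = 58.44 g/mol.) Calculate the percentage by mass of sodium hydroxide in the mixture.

52.86 %

n(HCl) = 0.01475 × 0.4728 = 6.974 × 10^-3 mol
Let x = n(NaOH), y = n(NaCl).
Titrant: 1x = 6.974 × 10^-3;  mass: 40.00x + 58.44y = 0.5277
Solving, x = 6.974 × 10^-3 mol, y = 4.256 × 10^-3 mol
mass of NaOH = 6.974 × 10^-3 × 40.00 = 0.2790 g
% NaOH = 0.2790 / 0.5277 × 100 = 52.86 %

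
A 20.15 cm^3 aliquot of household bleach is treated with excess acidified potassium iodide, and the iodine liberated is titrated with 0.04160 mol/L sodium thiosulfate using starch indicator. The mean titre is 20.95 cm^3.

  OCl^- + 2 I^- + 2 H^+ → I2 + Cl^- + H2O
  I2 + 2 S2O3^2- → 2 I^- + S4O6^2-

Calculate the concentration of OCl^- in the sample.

0.02163 mol/L

n(S2O3^2-) = 0.02095 × 0.04160 = 8.715 × 10^-4 mol
n(I2) = n(S2O3^2-)/2 = 4.358 × 10^-4 mol
n(OCl^-) in the aliquot = 4.358 × 10^-4 mol (1:1 ratio)
[OCl^-] = 4.358 × 10^-4 / 0.02015 = 0.02163 mol/L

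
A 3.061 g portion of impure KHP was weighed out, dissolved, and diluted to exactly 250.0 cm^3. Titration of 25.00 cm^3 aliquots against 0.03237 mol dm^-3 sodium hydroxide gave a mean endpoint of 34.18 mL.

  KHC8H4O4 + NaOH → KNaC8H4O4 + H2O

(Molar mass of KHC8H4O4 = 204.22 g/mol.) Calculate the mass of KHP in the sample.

n(NaOH) per titration = 0.03418 × 0.03237 = 1.106 × 10^-3 mol
n(KHC8H4O4) in each aliquot = 1.106 × 10^-3 mol (1:1 ratio)
n(KHC8H4O4) in the whole flask = 1.106 × 10^-3 × 250.0/25.00 = 0.01106 mol
mass of KHC8H4O4 = 0.01106 × 204.22 = 2.260 g

2.260 g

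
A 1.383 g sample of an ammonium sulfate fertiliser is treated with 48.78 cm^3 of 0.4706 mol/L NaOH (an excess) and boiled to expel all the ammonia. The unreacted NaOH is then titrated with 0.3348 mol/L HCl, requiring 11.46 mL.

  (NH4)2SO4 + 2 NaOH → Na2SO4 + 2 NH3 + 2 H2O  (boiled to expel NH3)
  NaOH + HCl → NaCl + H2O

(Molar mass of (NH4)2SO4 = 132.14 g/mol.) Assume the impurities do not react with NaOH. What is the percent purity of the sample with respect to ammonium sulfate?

91.34 %

n(NaOH) added = 0.04878 × 0.4706 = 0.02296 mol
n(HCl) used in back-titration = 0.01146 × 0.3348 = 3.837 × 10^-3 mol
n(NaOH) left over = 3.837 × 10^-3 mol (1:1 ratio)
n(NaOH) consumed by analyte = 0.02296 − 3.837 × 10^-3 = 0.01912 mol
From the 1:2 ratio, n((NH4)2SO4) = 1/2 × 0.01912 = 9.560 × 10^-3 mol
mass of (NH4)2SO4 = 9.560 × 10^-3 × 132.14 = 1.263 g
% (NH4)2SO4 = 1.263 / 1.383 × 100 = 91.34 %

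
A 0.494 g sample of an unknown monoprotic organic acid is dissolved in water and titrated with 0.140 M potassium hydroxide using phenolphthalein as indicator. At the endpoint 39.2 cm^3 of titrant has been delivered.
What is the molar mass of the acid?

n(KOH) = 0.0392 L × 0.140 mol/L = 5.49 × 10^-3 mol
n(HA) = 5.49 × 10^-3 mol (1:1 ratio)
M = m / n = 0.494 g / 5.49 × 10^-3 mol = 90.0 g/mol

90.0 g/mol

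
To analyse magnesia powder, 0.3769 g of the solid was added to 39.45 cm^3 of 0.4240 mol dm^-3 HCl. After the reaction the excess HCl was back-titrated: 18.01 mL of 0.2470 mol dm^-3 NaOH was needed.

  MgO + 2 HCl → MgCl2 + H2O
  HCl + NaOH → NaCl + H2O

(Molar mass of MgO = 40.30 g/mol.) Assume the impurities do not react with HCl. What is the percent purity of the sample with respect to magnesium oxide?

n(HCl) added = 0.03945 × 0.4240 = 0.01673 mol
n(NaOH) used in back-titration = 0.01801 × 0.2470 = 4.448 × 10^-3 mol
n(HCl) left over = 4.448 × 10^-3 mol (1:1 ratio)
n(HCl) consumed by analyte = 0.01673 − 4.448 × 10^-3 = 0.01228 mol
From the 1:2 ratio, n(MgO) = 1/2 × 0.01228 = 6.139 × 10^-3 mol
mass of MgO = 6.139 × 10^-3 × 40.30 = 0.2474 g
% MgO = 0.2474 / 0.3769 × 100 = 65.64 %

65.64 %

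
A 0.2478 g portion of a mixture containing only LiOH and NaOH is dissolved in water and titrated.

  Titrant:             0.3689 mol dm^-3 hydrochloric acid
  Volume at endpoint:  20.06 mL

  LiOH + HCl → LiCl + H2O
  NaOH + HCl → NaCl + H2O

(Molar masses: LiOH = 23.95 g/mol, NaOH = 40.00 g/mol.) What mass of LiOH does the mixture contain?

0.07193 g

n(HCl) = 0.02006 × 0.3689 = 7.400 × 10^-3 mol
Let x = n(LiOH), y = n(NaOH).
Titrant: 1x + 1y = 7.400 × 10^-3;  mass: 23.95x + 40.00y = 0.2478
Solving, x = 3.003 × 10^-3 mol, y = 4.397 × 10^-3 mol
mass of LiOH = 3.003 × 10^-3 × 23.95 = 0.07193 g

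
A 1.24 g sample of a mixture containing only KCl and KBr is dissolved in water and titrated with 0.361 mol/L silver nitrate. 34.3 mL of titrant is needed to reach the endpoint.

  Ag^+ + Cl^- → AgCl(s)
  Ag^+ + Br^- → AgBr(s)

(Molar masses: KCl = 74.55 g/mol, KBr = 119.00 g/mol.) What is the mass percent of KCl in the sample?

n(AgNO3) = 0.0343 × 0.361 = 0.0124 mol
Let x = n(KCl), y = n(KBr).
Titrant: 1x + 1y = 0.0124;  mass: 74.55x + 119.00y = 1.24
Solving, x = 5.25 × 10^-3 mol, y = 7.13 × 10^-3 mol
mass of KCl = 5.25 × 10^-3 × 74.55 = 0.392 g
% KCl = 0.392 / 1.24 × 100 = 31.6 %

31.6 %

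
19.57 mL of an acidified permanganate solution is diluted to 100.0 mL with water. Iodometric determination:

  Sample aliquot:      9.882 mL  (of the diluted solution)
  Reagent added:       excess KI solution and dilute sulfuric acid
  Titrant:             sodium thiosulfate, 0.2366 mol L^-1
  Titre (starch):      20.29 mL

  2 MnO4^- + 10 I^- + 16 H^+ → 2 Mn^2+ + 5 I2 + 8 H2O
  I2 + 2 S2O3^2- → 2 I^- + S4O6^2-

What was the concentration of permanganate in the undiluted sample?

n(S2O3^2-) = 0.02029 × 0.2366 = 4.801 × 10^-3 mol
n(I2) = n(S2O3^2-)/2 = 2.400 × 10^-3 mol
From the 2:5 ratio, n(MnO4^-) in the aliquot = 2/5 × 2.400 × 10^-3 = 9.601 × 10^-4 mol
[MnO4^-]_dilute = 9.601 × 10^-4 / 0.009882 = 0.09716 mol/L
[MnO4^-]_original = 0.09716 × 100.0/19.57 = 0.4965 mol/L

0.4965 mol/L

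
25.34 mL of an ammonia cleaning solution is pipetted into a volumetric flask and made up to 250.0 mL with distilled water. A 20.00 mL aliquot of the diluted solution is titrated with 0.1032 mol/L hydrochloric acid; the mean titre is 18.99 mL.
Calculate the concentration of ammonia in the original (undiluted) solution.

NH3 + HCl → NH4Cl
n(HCl) = 0.01899 × 0.1032 = 1.960 × 10^-3 mol
n(NH3) in the aliquot = 1.960 × 10^-3 mol (1:1 ratio)
[NH3]_dilute = 1.960 × 10^-3 / 0.02000 = 0.09799 mol/L
Dilution factor = 250.0 / 25.34 = 9.866
[NH3]_stock = 0.09799 × 9.866 = 0.9667 mol/L

0.9667 mol/L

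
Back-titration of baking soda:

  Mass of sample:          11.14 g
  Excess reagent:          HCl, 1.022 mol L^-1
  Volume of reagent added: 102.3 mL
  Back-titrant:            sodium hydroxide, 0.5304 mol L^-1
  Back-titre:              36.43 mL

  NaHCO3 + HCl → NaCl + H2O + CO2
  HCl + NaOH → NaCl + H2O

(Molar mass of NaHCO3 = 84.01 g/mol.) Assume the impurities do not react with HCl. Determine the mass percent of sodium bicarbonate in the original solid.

n(HCl) added = 0.1023 × 1.022 = 0.1046 mol
n(NaOH) used in back-titration = 0.03643 × 0.5304 = 0.01932 mol
n(HCl) left over = 0.01932 mol (1:1 ratio)
n(HCl) consumed by analyte = 0.1046 − 0.01932 = 0.08523 mol
n(NaHCO3) = 0.08523 mol (1:1 ratio)
mass of NaHCO3 = 0.08523 × 84.01 = 7.160 g
% NaHCO3 = 7.160 / 11.14 × 100 = 64.27 %

64.27 %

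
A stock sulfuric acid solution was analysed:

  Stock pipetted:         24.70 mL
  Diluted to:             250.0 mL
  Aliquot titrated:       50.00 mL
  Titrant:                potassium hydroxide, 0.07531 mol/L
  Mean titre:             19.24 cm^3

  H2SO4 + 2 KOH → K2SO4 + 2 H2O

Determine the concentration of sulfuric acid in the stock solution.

n(KOH) = 0.01924 × 0.07531 = 1.449 × 10^-3 mol
From the 1:2 ratio, n(H2SO4) in the aliquot = 1/2 × 1.449 × 10^-3 = 7.245 × 10^-4 mol
[H2SO4]_dilute = 7.245 × 10^-4 / 0.05000 = 0.01449 mol/L
Dilution factor = 250.0 / 24.70 = 10.12
[H2SO4]_stock = 0.01449 × 10.12 = 0.1467 mol/L

0.1467 mol/L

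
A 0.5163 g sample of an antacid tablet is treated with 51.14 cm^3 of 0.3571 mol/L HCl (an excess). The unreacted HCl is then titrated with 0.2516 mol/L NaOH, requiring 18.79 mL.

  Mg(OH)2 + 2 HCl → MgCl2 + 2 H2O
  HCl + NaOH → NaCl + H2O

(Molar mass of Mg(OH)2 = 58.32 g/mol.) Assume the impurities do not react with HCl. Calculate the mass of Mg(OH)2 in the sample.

0.3947 g

n(HCl) added = 0.05114 × 0.3571 = 0.01826 mol
n(NaOH) used in back-titration = 0.01879 × 0.2516 = 4.728 × 10^-3 mol
n(HCl) left over = 4.728 × 10^-3 mol (1:1 ratio)
n(HCl) consumed by analyte = 0.01826 − 4.728 × 10^-3 = 0.01353 mol
From the 1:2 ratio, n(Mg(OH)2) = 1/2 × 0.01353 = 6.767 × 10^-3 mol
mass of Mg(OH)2 = 6.767 × 10^-3 × 58.32 = 0.3947 g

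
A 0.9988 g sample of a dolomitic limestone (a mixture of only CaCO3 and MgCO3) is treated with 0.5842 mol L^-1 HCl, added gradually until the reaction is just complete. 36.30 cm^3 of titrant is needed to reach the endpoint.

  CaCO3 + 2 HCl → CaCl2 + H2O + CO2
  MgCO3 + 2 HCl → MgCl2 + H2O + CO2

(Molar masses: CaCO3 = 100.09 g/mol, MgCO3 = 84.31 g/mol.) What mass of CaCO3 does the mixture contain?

n(HCl) = 0.03630 × 0.5842 = 0.02121 mol
Let x = n(CaCO3), y = n(MgCO3).
Titrant: 2x + 2y = 0.02121;  mass: 100.09x + 84.31y = 0.9988
Solving, x = 6.644 × 10^-3 mol, y = 3.959 × 10^-3 mol
mass of CaCO3 = 6.644 × 10^-3 × 100.09 = 0.6650 g

0.6650 g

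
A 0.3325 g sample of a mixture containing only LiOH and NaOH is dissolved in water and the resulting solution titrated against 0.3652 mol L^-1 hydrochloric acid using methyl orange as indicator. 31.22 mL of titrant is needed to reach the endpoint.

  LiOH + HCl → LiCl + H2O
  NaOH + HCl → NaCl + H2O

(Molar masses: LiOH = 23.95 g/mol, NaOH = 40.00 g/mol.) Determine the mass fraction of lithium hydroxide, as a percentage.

n(HCl) = 0.03122 × 0.3652 = 0.01140 mol
Let x = n(LiOH), y = n(NaOH).
Titrant: 1x + 1y = 0.01140;  mass: 23.95x + 40.00y = 0.3325
Solving, x = 7.699 × 10^-3 mol, y = 3.703 × 10^-3 mol
mass of LiOH = 7.699 × 10^-3 × 23.95 = 0.1844 g
% LiOH = 0.1844 / 0.3325 × 100 = 55.45 %

55.45 %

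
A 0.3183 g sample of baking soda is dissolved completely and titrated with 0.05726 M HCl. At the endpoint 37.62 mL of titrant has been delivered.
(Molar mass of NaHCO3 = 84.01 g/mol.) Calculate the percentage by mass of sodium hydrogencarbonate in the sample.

NaHCO3 + HCl → NaCl + H2O + CO2
n(HCl) = 0.03762 L × 0.05726 mol/L = 2.154 × 10^-3 mol
n(NaHCO3) = 2.154 × 10^-3 mol (1:1 ratio)
mass of NaHCO3 = 2.154 × 10^-3 × 84.01 g/mol = 0.1810 g
% NaHCO3 = 0.1810 / 0.3183 × 100 = 56.85 %

56.85 %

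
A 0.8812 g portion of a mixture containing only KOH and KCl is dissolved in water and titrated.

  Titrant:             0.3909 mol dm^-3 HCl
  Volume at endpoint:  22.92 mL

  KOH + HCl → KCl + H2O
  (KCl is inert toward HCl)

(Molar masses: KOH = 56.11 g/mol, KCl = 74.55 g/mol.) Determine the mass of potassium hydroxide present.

n(HCl) = 0.02292 × 0.3909 = 8.959 × 10^-3 mol
Let x = n(KOH), y = n(KCl).
Titrant: 1x = 8.959 × 10^-3;  mass: 56.11x + 74.55y = 0.8812
Solving, x = 8.959 × 10^-3 mol, y = 5.077 × 10^-3 mol
mass of KOH = 8.959 × 10^-3 × 56.11 = 0.5027 g

0.5027 g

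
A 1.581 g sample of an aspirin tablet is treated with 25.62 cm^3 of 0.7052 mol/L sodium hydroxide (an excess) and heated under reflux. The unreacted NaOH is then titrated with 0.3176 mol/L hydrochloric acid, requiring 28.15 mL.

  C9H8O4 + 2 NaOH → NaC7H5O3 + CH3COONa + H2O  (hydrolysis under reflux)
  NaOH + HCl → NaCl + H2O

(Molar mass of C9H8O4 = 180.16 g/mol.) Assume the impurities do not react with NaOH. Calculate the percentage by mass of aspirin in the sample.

52.00 %

n(NaOH) added = 0.02562 × 0.7052 = 0.01807 mol
n(HCl) used in back-titration = 0.02815 × 0.3176 = 8.940 × 10^-3 mol
n(NaOH) left over = 8.940 × 10^-3 mol (1:1 ratio)
n(NaOH) consumed by analyte = 0.01807 − 8.940 × 10^-3 = 9.127 × 10^-3 mol
From the 1:2 ratio, n(C9H8O4) = 1/2 × 9.127 × 10^-3 = 4.563 × 10^-3 mol
mass of C9H8O4 = 4.563 × 10^-3 × 180.16 = 0.8221 g
% C9H8O4 = 0.8221 / 1.581 × 100 = 52.00 %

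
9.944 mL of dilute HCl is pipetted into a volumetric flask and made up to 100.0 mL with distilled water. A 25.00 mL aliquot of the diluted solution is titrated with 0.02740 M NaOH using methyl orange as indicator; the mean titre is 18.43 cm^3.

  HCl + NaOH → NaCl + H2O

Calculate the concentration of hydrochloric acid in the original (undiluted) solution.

0.2031 M

n(NaOH) = 0.01843 × 0.02740 = 5.050 × 10^-4 mol
n(HCl) in the aliquot = 5.050 × 10^-4 mol (1:1 ratio)
[HCl]_dilute = 5.050 × 10^-4 / 0.02500 = 0.02020 mol/L
Dilution factor = 100.0 / 9.944 = 10.06
[HCl]_stock = 0.02020 × 10.06 = 0.2031 mol/L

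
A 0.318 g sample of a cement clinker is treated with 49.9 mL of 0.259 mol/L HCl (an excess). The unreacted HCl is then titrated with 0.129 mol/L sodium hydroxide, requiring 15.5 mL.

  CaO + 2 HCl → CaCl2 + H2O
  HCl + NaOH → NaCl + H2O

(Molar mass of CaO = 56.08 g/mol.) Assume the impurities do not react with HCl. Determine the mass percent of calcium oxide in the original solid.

96.3 %

n(HCl) added = 0.0499 × 0.259 = 0.0129 mol
n(NaOH) used in back-titration = 0.0155 × 0.129 = 2.00 × 10^-3 mol
n(HCl) left over = 2.00 × 10^-3 mol (1:1 ratio)
n(HCl) consumed by analyte = 0.0129 − 2.00 × 10^-3 = 0.0109 mol
From the 1:2 ratio, n(CaO) = 1/2 × 0.0109 = 5.46 × 10^-3 mol
mass of CaO = 5.46 × 10^-3 × 56.08 = 0.306 g
% CaO = 0.306 / 0.318 × 100 = 96.3 %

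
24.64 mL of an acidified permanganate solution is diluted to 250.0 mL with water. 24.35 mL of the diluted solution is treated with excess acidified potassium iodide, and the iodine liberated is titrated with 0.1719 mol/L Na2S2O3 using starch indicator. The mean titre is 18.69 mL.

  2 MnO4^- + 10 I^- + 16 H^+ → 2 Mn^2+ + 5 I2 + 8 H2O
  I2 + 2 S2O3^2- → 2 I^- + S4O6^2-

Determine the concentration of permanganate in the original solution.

0.2677 mol/L

n(S2O3^2-) = 0.01869 × 0.1719 = 3.213 × 10^-3 mol
n(I2) = n(S2O3^2-)/2 = 1.606 × 10^-3 mol
From the 2:5 ratio, n(MnO4^-) in the aliquot = 2/5 × 1.606 × 10^-3 = 6.426 × 10^-4 mol
[MnO4^-]_dilute = 6.426 × 10^-4 / 0.02435 = 0.02639 mol/L
[MnO4^-]_original = 0.02639 × 250.0/24.64 = 0.2677 mol/L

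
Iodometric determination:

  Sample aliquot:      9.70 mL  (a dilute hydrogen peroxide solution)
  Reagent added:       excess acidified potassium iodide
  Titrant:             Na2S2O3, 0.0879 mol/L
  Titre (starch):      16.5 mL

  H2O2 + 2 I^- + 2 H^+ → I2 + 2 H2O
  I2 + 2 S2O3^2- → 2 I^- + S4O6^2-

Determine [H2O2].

0.0748 mol/L

n(S2O3^2-) = 0.0165 × 0.0879 = 1.45 × 10^-3 mol
n(I2) = n(S2O3^2-)/2 = 7.25 × 10^-4 mol
n(H2O2) in the aliquot = 7.25 × 10^-4 mol (1:1 ratio)
[H2O2] = 7.25 × 10^-4 / 0.00970 = 0.0748 mol/L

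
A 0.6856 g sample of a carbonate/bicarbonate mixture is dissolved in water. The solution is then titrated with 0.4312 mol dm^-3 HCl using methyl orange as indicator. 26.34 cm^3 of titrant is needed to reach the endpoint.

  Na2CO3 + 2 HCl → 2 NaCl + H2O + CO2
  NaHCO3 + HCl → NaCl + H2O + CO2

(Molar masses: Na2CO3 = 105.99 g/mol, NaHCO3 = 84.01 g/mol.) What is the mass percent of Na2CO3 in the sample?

n(HCl) = 0.02634 × 0.4312 = 0.01136 mol
Let x = n(Na2CO3), y = n(NaHCO3).
Titrant: 2x + 1y = 0.01136;  mass: 105.99x + 84.01y = 0.6856
Solving, x = 4.330 × 10^-3 mol, y = 2.698 × 10^-3 mol
mass of Na2CO3 = 4.330 × 10^-3 × 105.99 = 0.4589 g
% Na2CO3 = 0.4589 / 0.6856 × 100 = 66.93 %

66.93 %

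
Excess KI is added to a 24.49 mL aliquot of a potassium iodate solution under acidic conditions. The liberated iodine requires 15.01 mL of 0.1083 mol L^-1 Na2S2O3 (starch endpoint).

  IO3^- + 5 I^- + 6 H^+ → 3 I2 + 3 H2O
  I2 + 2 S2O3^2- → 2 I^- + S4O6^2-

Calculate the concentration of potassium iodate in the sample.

0.01106 mol/L

n(S2O3^2-) = 0.01501 × 0.1083 = 1.626 × 10^-3 mol
n(I2) = n(S2O3^2-)/2 = 8.128 × 10^-4 mol
From the 1:3 ratio, n(IO3^-) in the aliquot = 1/3 × 8.128 × 10^-4 = 2.709 × 10^-4 mol
[IO3^-] = 2.709 × 10^-4 / 0.02449 = 0.01106 mol/L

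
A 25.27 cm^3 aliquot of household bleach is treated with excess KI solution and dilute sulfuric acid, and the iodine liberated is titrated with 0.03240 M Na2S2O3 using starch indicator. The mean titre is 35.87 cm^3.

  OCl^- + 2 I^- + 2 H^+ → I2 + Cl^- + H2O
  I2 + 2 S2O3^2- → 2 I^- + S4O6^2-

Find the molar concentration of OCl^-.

0.02300 M

n(S2O3^2-) = 0.03587 × 0.03240 = 1.162 × 10^-3 mol
n(I2) = n(S2O3^2-)/2 = 5.811 × 10^-4 mol
n(OCl^-) in the aliquot = 5.811 × 10^-4 mol (1:1 ratio)
[OCl^-] = 5.811 × 10^-4 / 0.02527 = 0.02300 mol/L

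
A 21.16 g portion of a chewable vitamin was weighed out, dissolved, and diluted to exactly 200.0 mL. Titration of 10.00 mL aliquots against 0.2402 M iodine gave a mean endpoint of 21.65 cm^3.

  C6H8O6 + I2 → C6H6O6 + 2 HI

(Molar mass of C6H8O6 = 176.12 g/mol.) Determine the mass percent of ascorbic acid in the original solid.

n(I2) per titration = 0.02165 × 0.2402 = 5.200 × 10^-3 mol
n(C6H8O6) in each aliquot = 5.200 × 10^-3 mol (1:1 ratio)
n(C6H8O6) in the whole flask = 5.200 × 10^-3 × 200.0/10.00 = 0.1040 mol
mass of C6H8O6 = 0.1040 × 176.12 = 18.32 g
% C6H8O6 = 18.32 / 21.16 × 100 = 86.57 %

86.57 %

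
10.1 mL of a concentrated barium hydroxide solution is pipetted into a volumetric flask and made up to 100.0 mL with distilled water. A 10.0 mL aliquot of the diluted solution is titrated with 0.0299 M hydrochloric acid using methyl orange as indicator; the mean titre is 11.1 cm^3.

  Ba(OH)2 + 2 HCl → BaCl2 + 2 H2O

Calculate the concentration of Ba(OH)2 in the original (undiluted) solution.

n(HCl) = 0.0111 × 0.0299 = 3.32 × 10^-4 mol
From the 1:2 ratio, n(Ba(OH)2) in the aliquot = 1/2 × 3.32 × 10^-4 = 1.66 × 10^-4 mol
[Ba(OH)2]_dilute = 1.66 × 10^-4 / 0.0100 = 0.0166 mol/L
Dilution factor = 100.0 / 10.1 = 9.901
[Ba(OH)2]_stock = 0.0166 × 9.901 = 0.164 mol/L

0.164 M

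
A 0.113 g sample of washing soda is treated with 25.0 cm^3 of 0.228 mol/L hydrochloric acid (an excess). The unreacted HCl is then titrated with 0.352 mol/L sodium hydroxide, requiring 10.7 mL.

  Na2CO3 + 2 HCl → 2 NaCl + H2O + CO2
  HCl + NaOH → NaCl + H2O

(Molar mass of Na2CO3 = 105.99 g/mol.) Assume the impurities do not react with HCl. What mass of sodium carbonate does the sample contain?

n(HCl) added = 0.0250 × 0.228 = 5.70 × 10^-3 mol
n(NaOH) used in back-titration = 0.0107 × 0.352 = 3.77 × 10^-3 mol
n(HCl) left over = 3.77 × 10^-3 mol (1:1 ratio)
n(HCl) consumed by analyte = 5.70 × 10^-3 − 3.77 × 10^-3 = 1.93 × 10^-3 mol
From the 1:2 ratio, n(Na2CO3) = 1/2 × 1.93 × 10^-3 = 9.67 × 10^-4 mol
mass of Na2CO3 = 9.67 × 10^-4 × 105.99 = 0.102 g

0.102 g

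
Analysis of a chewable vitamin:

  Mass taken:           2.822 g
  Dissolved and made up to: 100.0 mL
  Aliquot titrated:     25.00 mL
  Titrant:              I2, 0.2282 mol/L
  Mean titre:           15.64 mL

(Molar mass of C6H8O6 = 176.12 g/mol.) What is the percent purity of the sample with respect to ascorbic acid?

89.10 %

C6H8O6 + I2 → C6H6O6 + 2 HI
n(I2) per titration = 0.01564 × 0.2282 = 3.569 × 10^-3 mol
n(C6H8O6) in each aliquot = 3.569 × 10^-3 mol (1:1 ratio)
n(C6H8O6) in the whole flask = 3.569 × 10^-3 × 100.0/25.00 = 0.01428 mol
mass of C6H8O6 = 0.01428 × 176.12 = 2.514 g
% C6H8O6 = 2.514 / 2.822 × 100 = 89.10 %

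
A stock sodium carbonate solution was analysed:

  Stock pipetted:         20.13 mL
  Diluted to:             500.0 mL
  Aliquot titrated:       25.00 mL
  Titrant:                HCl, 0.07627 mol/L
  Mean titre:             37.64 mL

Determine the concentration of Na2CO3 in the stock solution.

1.426 mol/L

Na2CO3 + 2 HCl → 2 NaCl + H2O + CO2
n(HCl) = 0.03764 × 0.07627 = 2.871 × 10^-3 mol
From the 1:2 ratio, n(Na2CO3) in the aliquot = 1/2 × 2.871 × 10^-3 = 1.435 × 10^-3 mol
[Na2CO3]_dilute = 1.435 × 10^-3 / 0.02500 = 0.05742 mol/L
Dilution factor = 500.0 / 20.13 = 24.84
[Na2CO3]_stock = 0.05742 × 24.84 = 1.426 mol/L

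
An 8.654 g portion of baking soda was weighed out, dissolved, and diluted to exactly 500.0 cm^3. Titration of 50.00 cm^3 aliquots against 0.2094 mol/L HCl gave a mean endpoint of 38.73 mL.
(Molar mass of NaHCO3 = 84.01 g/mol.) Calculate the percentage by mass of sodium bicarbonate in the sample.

78.73 %

NaHCO3 + HCl → NaCl + H2O + CO2
n(HCl) per titration = 0.03873 × 0.2094 = 8.110 × 10^-3 mol
n(NaHCO3) in each aliquot = 8.110 × 10^-3 mol (1:1 ratio)
n(NaHCO3) in the whole flask = 8.110 × 10^-3 × 500.0/50.00 = 0.08110 mol
mass of NaHCO3 = 0.08110 × 84.01 = 6.813 g
% NaHCO3 = 6.813 / 8.654 × 100 = 78.73 %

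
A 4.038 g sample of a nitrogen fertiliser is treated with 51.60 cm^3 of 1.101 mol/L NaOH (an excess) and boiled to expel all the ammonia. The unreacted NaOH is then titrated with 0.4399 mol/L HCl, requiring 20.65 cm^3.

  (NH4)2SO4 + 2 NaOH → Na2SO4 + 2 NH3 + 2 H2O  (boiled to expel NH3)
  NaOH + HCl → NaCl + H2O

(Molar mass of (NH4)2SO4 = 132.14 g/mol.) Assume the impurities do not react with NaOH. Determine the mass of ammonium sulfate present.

3.153 g

n(NaOH) added = 0.05160 × 1.101 = 0.05681 mol
n(HCl) used in back-titration = 0.02065 × 0.4399 = 9.084 × 10^-3 mol
n(NaOH) left over = 9.084 × 10^-3 mol (1:1 ratio)
n(NaOH) consumed by analyte = 0.05681 − 9.084 × 10^-3 = 0.04773 mol
From the 1:2 ratio, n((NH4)2SO4) = 1/2 × 0.04773 = 0.02386 mol
mass of (NH4)2SO4 = 0.02386 × 132.14 = 3.153 g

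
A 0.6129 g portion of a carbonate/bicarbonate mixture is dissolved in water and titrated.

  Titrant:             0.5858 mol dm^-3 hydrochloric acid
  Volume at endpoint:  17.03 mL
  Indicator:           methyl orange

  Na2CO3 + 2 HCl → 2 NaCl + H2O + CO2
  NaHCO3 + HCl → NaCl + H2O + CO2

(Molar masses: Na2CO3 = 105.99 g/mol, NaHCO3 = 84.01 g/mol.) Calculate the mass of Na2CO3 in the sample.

n(HCl) = 0.01703 × 0.5858 = 9.976 × 10^-3 mol
Let x = n(Na2CO3), y = n(NaHCO3).
Titrant: 2x + 1y = 9.976 × 10^-3;  mass: 105.99x + 84.01y = 0.6129
Solving, x = 3.630 × 10^-3 mol, y = 2.715 × 10^-3 mol
mass of Na2CO3 = 3.630 × 10^-3 × 105.99 = 0.3848 g

0.3848 g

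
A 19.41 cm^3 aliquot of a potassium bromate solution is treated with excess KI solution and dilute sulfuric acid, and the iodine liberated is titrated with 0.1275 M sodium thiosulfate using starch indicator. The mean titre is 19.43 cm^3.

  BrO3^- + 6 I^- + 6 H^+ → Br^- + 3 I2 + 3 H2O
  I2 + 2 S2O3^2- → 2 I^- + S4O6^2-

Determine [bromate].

n(S2O3^2-) = 0.01943 × 0.1275 = 2.477 × 10^-3 mol
n(I2) = n(S2O3^2-)/2 = 1.239 × 10^-3 mol
From the 1:3 ratio, n(BrO3^-) in the aliquot = 1/3 × 1.239 × 10^-3 = 4.129 × 10^-4 mol
[BrO3^-] = 4.129 × 10^-4 / 0.01941 = 0.02127 mol/L

0.02127 M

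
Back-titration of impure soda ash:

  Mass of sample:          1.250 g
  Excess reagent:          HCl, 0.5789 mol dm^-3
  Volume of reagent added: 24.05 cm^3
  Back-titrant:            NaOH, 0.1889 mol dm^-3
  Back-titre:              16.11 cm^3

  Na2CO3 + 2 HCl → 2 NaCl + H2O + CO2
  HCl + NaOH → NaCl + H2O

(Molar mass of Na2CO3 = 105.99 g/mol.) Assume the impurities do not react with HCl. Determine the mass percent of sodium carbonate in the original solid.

n(HCl) added = 0.02405 × 0.5789 = 0.01392 mol
n(NaOH) used in back-titration = 0.01611 × 0.1889 = 3.043 × 10^-3 mol
n(HCl) left over = 3.043 × 10^-3 mol (1:1 ratio)
n(HCl) consumed by analyte = 0.01392 − 3.043 × 10^-3 = 0.01088 mol
From the 1:2 ratio, n(Na2CO3) = 1/2 × 0.01088 = 5.440 × 10^-3 mol
mass of Na2CO3 = 5.440 × 10^-3 × 105.99 = 0.5766 g
% Na2CO3 = 0.5766 / 1.250 × 100 = 46.12 %

46.12 %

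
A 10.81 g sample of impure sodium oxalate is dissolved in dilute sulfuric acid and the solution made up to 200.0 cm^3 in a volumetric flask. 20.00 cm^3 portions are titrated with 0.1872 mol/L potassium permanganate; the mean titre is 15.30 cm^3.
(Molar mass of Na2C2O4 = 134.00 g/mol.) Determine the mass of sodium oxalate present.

9.595 g

2 MnO4^- + 5 C2O4^2- + 16 H^+ → 2 Mn^2+ + 10 CO2 + 8 H2O
n(KMnO4) per titration = 0.01530 × 0.1872 = 2.864 × 10^-3 mol
From the 5:2 ratio, n(Na2C2O4) in each aliquot = 5/2 × 2.864 × 10^-3 = 7.160 × 10^-3 mol
n(Na2C2O4) in the whole flask = 7.160 × 10^-3 × 200.0/20.00 = 0.07160 mol
mass of Na2C2O4 = 0.07160 × 134.00 = 9.595 g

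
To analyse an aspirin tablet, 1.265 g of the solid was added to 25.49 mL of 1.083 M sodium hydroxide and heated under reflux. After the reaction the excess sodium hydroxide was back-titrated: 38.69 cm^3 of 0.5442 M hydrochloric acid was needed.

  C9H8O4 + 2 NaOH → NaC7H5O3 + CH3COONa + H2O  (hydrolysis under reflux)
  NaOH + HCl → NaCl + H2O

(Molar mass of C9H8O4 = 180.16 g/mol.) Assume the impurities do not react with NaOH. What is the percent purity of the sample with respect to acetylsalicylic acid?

46.65 %

n(NaOH) added = 0.02549 × 1.083 = 0.02761 mol
n(HCl) used in back-titration = 0.03869 × 0.5442 = 0.02106 mol
n(NaOH) left over = 0.02106 mol (1:1 ratio)
n(NaOH) consumed by analyte = 0.02761 − 0.02106 = 6.551 × 10^-3 mol
From the 1:2 ratio, n(C9H8O4) = 1/2 × 6.551 × 10^-3 = 3.275 × 10^-3 mol
mass of C9H8O4 = 3.275 × 10^-3 × 180.16 = 0.5901 g
% C9H8O4 = 0.5901 / 1.265 × 100 = 46.65 %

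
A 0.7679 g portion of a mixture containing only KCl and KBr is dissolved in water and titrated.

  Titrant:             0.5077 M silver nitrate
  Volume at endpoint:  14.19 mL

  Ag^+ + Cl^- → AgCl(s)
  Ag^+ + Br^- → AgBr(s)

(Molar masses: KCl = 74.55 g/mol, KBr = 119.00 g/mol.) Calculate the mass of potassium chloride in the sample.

0.1500 g

n(AgNO3) = 0.01419 × 0.5077 = 7.204 × 10^-3 mol
Let x = n(KCl), y = n(KBr).
Titrant: 1x + 1y = 7.204 × 10^-3;  mass: 74.55x + 119.00y = 0.7679
Solving, x = 2.011 × 10^-3 mol, y = 5.193 × 10^-3 mol
mass of KCl = 2.011 × 10^-3 × 74.55 = 0.1500 g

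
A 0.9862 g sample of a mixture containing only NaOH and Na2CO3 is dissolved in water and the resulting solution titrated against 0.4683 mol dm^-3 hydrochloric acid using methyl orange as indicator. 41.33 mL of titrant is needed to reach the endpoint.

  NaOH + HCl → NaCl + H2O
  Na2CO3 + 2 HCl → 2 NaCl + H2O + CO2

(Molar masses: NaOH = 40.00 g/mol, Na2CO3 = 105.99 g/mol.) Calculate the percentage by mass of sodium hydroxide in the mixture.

12.33 %

n(HCl) = 0.04133 × 0.4683 = 0.01935 mol
Let x = n(NaOH), y = n(Na2CO3).
Titrant: 1x + 2y = 0.01935;  mass: 40.00x + 105.99y = 0.9862
Solving, x = 3.040 × 10^-3 mol, y = 8.157 × 10^-3 mol
mass of NaOH = 3.040 × 10^-3 × 40.00 = 0.1216 g
% NaOH = 0.1216 / 0.9862 × 100 = 12.33 %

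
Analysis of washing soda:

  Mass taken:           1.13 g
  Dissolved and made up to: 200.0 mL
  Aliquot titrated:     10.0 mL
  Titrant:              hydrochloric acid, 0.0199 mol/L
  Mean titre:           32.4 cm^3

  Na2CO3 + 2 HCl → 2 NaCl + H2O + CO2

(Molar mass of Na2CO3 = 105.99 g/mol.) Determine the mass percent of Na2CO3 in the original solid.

n(HCl) per titration = 0.0324 × 0.0199 = 6.45 × 10^-4 mol
From the 1:2 ratio, n(Na2CO3) in each aliquot = 1/2 × 6.45 × 10^-4 = 3.22 × 10^-4 mol
n(Na2CO3) in the whole flask = 3.22 × 10^-4 × 200.0/10.0 = 6.45 × 10^-3 mol
mass of Na2CO3 = 6.45 × 10^-3 × 105.99 = 0.683 g
% Na2CO3 = 0.683 / 1.13 × 100 = 60.5 %

60.5 %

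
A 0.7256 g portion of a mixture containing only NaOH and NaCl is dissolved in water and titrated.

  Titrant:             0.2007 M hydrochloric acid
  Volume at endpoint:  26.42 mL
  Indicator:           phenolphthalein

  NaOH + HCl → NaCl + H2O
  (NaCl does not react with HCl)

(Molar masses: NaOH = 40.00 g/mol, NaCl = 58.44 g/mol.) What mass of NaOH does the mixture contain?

0.2121 g

n(HCl) = 0.02642 × 0.2007 = 5.302 × 10^-3 mol
Let x = n(NaOH), y = n(NaCl).
Titrant: 1x = 5.302 × 10^-3;  mass: 40.00x + 58.44y = 0.7256
Solving, x = 5.302 × 10^-3 mol, y = 8.787 × 10^-3 mol
mass of NaOH = 5.302 × 10^-3 × 40.00 = 0.2121 g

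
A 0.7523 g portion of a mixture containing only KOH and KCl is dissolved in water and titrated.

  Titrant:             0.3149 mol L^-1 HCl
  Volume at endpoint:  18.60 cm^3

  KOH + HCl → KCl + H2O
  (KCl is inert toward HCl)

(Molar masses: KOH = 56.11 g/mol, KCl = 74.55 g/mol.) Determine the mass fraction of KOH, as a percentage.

43.69 %

n(HCl) = 0.01860 × 0.3149 = 5.857 × 10^-3 mol
Let x = n(KOH), y = n(KCl).
Titrant: 1x = 5.857 × 10^-3;  mass: 56.11x + 74.55y = 0.7523
Solving, x = 5.857 × 10^-3 mol, y = 5.683 × 10^-3 mol
mass of KOH = 5.857 × 10^-3 × 56.11 = 0.3286 g
% KOH = 0.3286 / 0.7523 × 100 = 43.69 %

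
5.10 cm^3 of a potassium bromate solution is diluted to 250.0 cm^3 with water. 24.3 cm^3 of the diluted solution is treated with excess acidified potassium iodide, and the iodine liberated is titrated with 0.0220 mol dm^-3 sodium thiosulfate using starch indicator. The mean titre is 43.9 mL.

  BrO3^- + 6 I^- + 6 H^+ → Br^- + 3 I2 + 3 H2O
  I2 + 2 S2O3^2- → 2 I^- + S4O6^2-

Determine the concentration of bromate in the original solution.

0.325 mol/L

n(S2O3^2-) = 0.0439 × 0.0220 = 9.66 × 10^-4 mol
n(I2) = n(S2O3^2-)/2 = 4.83 × 10^-4 mol
From the 1:3 ratio, n(BrO3^-) in the aliquot = 1/3 × 4.83 × 10^-4 = 1.61 × 10^-4 mol
[BrO3^-]_dilute = 1.61 × 10^-4 / 0.0243 = 0.00662 mol/L
[BrO3^-]_original = 0.00662 × 250.0/5.10 = 0.325 mol/L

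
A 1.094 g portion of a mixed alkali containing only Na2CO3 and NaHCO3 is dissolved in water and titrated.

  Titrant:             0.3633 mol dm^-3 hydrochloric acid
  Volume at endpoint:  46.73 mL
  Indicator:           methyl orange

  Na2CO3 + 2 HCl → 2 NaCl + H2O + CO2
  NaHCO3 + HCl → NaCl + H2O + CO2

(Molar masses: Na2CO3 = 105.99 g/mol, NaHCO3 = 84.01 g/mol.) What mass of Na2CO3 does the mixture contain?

n(HCl) = 0.04673 × 0.3633 = 0.01698 mol
Let x = n(Na2CO3), y = n(NaHCO3).
Titrant: 2x + 1y = 0.01698;  mass: 105.99x + 84.01y = 1.094
Solving, x = 5.356 × 10^-3 mol, y = 6.265 × 10^-3 mol
mass of Na2CO3 = 5.356 × 10^-3 × 105.99 = 0.5677 g

0.5677 g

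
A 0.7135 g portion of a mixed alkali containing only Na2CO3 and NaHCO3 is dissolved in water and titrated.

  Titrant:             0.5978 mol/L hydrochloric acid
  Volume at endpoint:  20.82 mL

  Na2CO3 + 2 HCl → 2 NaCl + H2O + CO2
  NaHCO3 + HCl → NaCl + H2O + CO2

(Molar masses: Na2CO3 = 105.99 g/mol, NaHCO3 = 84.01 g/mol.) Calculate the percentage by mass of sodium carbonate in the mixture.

n(HCl) = 0.02082 × 0.5978 = 0.01245 mol
Let x = n(Na2CO3), y = n(NaHCO3).
Titrant: 2x + 1y = 0.01245;  mass: 105.99x + 84.01y = 0.7135
Solving, x = 5.354 × 10^-3 mol, y = 1.738 × 10^-3 mol
mass of Na2CO3 = 5.354 × 10^-3 × 105.99 = 0.5675 g
% Na2CO3 = 0.5675 / 0.7135 × 100 = 79.53 %

79.53 %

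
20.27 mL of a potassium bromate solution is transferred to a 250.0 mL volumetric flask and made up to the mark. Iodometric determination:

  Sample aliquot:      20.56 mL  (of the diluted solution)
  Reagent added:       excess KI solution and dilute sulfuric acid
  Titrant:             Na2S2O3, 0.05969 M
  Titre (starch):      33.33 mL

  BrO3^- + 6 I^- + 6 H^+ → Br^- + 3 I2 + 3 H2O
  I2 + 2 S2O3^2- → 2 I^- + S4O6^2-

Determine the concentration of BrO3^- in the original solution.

0.1989 M

n(S2O3^2-) = 0.03333 × 0.05969 = 1.989 × 10^-3 mol
n(I2) = n(S2O3^2-)/2 = 9.947 × 10^-4 mol
From the 1:3 ratio, n(BrO3^-) in the aliquot = 1/3 × 9.947 × 10^-4 = 3.316 × 10^-4 mol
[BrO3^-]_dilute = 3.316 × 10^-4 / 0.02056 = 0.01613 mol/L
[BrO3^-]_original = 0.01613 × 250.0/20.27 = 0.1989 mol/L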